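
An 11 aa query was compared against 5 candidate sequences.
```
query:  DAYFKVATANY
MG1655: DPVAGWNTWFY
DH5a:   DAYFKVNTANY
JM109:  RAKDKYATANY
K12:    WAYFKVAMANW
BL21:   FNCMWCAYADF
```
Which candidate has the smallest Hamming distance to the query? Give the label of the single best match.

MG1655 differs at 8 positions; DH5a differs at 1 position; JM109 differs at 4 positions; K12 differs at 3 positions; BL21 differs at 9 positions. The closest is DH5a.

DH5a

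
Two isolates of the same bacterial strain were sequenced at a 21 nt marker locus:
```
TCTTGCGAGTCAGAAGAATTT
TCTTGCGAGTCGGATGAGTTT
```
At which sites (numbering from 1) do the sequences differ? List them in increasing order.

Scanning 1-based: 12: A/G; 15: A/T; 18: A/G.

12, 15, 18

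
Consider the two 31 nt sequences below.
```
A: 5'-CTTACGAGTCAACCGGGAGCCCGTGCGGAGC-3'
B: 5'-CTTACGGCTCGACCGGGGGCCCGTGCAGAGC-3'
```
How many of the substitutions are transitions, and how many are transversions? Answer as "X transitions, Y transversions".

4 transitions, 1 transversion

Mismatches (1-based):
site 7: A→G (purine→purine, transition)
site 8: G→C (purine→pyrimidine, transversion)
site 11: A→G (purine→purine, transition)
site 18: A→G (purine→purine, transition)
site 27: G→A (purine→purine, transition)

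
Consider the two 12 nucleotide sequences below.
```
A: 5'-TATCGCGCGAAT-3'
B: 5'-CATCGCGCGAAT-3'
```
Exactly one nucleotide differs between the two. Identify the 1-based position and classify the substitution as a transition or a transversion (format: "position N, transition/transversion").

position 1, transition

The sequences differ only at position 1: T→C (pyrimidine→pyrimidine), a transition.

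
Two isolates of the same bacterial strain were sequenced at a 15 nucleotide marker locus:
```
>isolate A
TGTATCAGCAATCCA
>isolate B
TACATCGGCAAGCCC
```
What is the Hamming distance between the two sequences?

5

The sequences differ at sites 2, 3, 7, 12, 15 (1-based) — 5 in total.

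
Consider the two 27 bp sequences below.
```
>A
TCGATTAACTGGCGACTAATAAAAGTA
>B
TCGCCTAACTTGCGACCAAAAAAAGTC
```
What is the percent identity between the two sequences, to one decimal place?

77.8%

6 positions differ (4, 5, 11, 17, 20, 27), so 21 of 27 match: 21/27 = 77.78%.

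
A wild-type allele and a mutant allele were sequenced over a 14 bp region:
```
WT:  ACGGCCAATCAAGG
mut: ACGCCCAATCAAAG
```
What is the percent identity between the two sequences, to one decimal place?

85.7%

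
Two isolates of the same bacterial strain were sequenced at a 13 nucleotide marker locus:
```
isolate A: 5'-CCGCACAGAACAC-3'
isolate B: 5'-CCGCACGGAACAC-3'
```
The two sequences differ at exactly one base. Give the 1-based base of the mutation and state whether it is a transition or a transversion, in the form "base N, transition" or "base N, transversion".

Base 7 changes A→G. A is a purine and G is a purine, so this is a transition.

base 7, transition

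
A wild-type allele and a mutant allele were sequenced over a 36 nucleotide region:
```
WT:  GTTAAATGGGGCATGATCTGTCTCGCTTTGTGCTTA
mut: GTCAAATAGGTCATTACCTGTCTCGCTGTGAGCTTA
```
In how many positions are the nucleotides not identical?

Comparing position by position, 7 positions differ: 3 (T/C), 8 (G/A), 11 (G/T), 15 (G/T), 17 (T/C), 28 (T/G), 31 (T/A).

7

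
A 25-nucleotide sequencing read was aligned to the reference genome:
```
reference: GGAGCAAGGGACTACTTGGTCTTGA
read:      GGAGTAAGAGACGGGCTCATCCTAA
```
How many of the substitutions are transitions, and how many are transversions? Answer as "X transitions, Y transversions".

Mismatches (1-based):
position 5: C→T (pyrimidine→pyrimidine, transition)
position 9: G→A (purine→purine, transition)
position 13: T→G (pyrimidine→purine, transversion)
position 14: A→G (purine→purine, transition)
position 15: C→G (pyrimidine→purine, transversion)
position 16: T→C (pyrimidine→pyrimidine, transition)
position 18: G→C (purine→pyrimidine, transversion)
position 19: G→A (purine→purine, transition)
position 22: T→C (pyrimidine→pyrimidine, transition)
position 24: G→A (purine→purine, transition)

7 transitions, 3 transversions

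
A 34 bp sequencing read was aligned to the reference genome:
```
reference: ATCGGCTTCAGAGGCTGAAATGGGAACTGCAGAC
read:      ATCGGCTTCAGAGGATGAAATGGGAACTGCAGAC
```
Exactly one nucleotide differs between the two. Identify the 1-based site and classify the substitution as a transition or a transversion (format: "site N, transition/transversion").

The sequences differ only at site 15: C→A (pyrimidine→purine), a transversion.

site 15, transversion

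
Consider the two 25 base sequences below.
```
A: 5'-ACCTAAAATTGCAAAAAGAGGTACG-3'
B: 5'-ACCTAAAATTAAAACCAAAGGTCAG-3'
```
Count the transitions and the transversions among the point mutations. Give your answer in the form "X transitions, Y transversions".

Mismatches (1-based):
site 11: G→A (purine→purine, transition)
site 12: C→A (pyrimidine→purine, transversion)
site 15: A→C (purine→pyrimidine, transversion)
site 16: A→C (purine→pyrimidine, transversion)
site 18: G→A (purine→purine, transition)
site 23: A→C (purine→pyrimidine, transversion)
site 24: C→A (pyrimidine→purine, transversion)

2 transitions, 5 transversions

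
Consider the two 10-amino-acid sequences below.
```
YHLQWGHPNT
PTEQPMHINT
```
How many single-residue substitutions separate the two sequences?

Comparing position by position, 6 positions differ: 1 (Y/P), 2 (H/T), 3 (L/E), 5 (W/P), 6 (G/M), 8 (P/I).

6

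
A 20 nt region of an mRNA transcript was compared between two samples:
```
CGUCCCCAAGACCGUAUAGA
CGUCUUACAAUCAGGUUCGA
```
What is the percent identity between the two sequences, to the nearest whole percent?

50%

Mismatches at positions 5, 6, 7, 8, 10, 11, 13, 15, 16, 18 (1-based): 10 of 20.
Identical positions: 10/20 = 50% → 50%.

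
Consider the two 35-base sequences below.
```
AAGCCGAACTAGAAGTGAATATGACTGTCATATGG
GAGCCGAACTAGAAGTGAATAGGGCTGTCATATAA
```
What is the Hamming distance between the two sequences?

Mismatches (1-based): base 1: A→G; base 22: T→G; base 24: A→G; base 34: G→A; base 35: G→A.

5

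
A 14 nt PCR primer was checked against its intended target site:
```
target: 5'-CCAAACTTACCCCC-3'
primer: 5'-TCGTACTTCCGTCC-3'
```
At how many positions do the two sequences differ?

The sequences differ at positions 1, 3, 4, 9, 11, 12 (1-based) — 6 in total.

6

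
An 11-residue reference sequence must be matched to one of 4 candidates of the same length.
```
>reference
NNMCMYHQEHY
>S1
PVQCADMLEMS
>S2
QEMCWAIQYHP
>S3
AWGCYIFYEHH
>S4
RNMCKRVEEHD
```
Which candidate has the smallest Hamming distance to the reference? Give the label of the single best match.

Hamming distances to reference — S1: 9; S2: 7; S3: 8; S4: 6.
Smallest is S4 with 6 mismatches.

S4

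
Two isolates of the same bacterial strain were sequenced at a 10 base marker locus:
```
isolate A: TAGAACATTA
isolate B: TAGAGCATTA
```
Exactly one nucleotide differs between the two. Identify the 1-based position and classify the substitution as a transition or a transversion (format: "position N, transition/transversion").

position 5, transition

The sequences differ only at position 5: A→G (purine→purine), a transition.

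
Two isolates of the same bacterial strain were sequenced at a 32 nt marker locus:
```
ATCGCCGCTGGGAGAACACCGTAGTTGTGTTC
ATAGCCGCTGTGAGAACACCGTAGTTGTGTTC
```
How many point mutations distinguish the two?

2

The sequences differ at positions 3, 11 (1-based) — 2 in total.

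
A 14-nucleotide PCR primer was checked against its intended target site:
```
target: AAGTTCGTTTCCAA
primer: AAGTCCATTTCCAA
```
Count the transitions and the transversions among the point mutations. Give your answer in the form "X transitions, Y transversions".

Mismatches (1-based):
position 5: T→C (pyrimidine→pyrimidine, transition)
position 7: G→A (purine→purine, transition)

2 transitions, 0 transversions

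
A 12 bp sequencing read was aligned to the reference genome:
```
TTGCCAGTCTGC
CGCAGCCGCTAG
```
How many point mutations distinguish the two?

10

Comparing position by position, 10 sites differ: 1 (T/C), 2 (T/G), 3 (G/C), 4 (C/A), 5 (C/G), 6 (A/C), 7 (G/C), 8 (T/G), 11 (G/A), 12 (C/G).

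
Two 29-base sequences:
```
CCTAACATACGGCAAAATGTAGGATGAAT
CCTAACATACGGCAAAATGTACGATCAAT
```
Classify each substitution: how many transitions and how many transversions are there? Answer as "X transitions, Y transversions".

0 transitions, 2 transversions

Mismatches (1-based):
position 22: G→C (purine→pyrimidine, transversion)
position 26: G→C (purine→pyrimidine, transversion)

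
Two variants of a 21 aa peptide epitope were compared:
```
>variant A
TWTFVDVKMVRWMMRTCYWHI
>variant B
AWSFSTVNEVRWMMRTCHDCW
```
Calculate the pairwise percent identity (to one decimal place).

52.4%

10 positions differ (1, 3, 5, 6, 8, 9, 18, 19, 20, 21), so 11 of 21 match: 11/21 = 52.38%.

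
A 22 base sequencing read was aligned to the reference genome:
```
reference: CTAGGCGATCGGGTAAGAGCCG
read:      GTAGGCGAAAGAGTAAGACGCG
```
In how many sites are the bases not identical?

6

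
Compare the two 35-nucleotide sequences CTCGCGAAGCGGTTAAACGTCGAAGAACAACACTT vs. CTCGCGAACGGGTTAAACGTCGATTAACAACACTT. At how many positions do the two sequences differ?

4

The sequences differ at positions 9, 10, 24, 25 (1-based) — 4 in total.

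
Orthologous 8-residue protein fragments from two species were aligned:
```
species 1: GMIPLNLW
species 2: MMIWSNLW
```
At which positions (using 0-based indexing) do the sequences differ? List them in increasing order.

Scanning 0-based: 0: G/M; 3: P/W; 4: L/S.

0, 3, 4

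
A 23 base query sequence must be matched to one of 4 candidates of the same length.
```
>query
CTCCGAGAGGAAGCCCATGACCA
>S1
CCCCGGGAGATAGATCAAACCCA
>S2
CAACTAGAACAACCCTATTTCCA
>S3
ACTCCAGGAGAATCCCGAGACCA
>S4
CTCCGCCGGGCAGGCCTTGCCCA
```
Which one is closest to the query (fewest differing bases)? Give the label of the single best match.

S4

Hamming distances to query — S1: 9; S2: 9; S3: 9; S4: 7.
Smallest is S4 with 7 mismatches.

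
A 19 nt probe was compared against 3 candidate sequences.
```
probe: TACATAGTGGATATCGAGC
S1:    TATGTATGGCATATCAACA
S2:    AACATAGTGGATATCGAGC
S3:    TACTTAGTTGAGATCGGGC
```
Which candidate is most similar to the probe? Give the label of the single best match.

Hamming distances to probe — S1: 8; S2: 1; S3: 4.
Smallest is S2 with 1 mismatch.

S2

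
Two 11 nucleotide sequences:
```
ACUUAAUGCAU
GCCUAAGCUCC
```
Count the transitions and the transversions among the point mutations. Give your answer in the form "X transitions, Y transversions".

Transitions (purine↔purine or pyrimidine↔pyrimidine): 1 A→G, 3 U→C, 9 C→U, 11 U→C.
Transversions (purine↔pyrimidine): 7 U→G, 8 G→C, 10 A→C.

4 transitions, 3 transversions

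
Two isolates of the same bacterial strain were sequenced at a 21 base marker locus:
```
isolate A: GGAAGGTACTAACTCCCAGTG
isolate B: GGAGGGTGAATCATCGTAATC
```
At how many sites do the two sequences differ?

Comparing position by position, 11 sites differ: 4 (A/G), 8 (A/G), 9 (C/A), 10 (T/A), 11 (A/T), 12 (A/C), 13 (C/A), 16 (C/G), 17 (C/T), 19 (G/A), 21 (G/C).

11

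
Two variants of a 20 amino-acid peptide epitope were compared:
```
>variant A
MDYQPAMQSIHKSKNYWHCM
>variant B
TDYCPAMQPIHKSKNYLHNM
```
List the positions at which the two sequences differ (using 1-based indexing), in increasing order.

Scanning 1-based: 1: M/T; 4: Q/C; 9: S/P; 17: W/L; 19: C/N.

1, 4, 9, 17, 19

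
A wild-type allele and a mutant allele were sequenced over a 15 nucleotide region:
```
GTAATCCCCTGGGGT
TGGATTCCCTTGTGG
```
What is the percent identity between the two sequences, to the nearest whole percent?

7 positions differ (1, 2, 3, 6, 11, 13, 15), so 8 of 15 match: 8/15 = 53.33%.

53%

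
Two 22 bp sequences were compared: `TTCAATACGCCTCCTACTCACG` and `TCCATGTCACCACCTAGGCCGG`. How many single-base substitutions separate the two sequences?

Comparing position by position, 10 bases differ: 2 (T/C), 5 (A/T), 6 (T/G), 7 (A/T), 9 (G/A), 12 (T/A), 17 (C/G), 18 (T/G), 20 (A/C), 21 (C/G).

10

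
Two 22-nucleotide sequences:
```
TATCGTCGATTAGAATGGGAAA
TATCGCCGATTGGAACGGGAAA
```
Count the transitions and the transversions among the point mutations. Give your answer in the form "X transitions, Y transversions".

Transitions (purine↔purine or pyrimidine↔pyrimidine): 6 T→C, 12 A→G, 16 T→C.
Transversions (purine↔pyrimidine): none.

3 transitions, 0 transversions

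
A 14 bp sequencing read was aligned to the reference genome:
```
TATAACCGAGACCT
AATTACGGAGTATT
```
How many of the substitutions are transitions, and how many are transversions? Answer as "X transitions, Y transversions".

1 transition, 5 transversions

Transitions (purine↔purine or pyrimidine↔pyrimidine): 13 C→T.
Transversions (purine↔pyrimidine): 1 T→A, 4 A→T, 7 C→G, 11 A→T, 12 C→A.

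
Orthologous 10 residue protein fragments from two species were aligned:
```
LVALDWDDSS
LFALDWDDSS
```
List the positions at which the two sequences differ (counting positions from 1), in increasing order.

2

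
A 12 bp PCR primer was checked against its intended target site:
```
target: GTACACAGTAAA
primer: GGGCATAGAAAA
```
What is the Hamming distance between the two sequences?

4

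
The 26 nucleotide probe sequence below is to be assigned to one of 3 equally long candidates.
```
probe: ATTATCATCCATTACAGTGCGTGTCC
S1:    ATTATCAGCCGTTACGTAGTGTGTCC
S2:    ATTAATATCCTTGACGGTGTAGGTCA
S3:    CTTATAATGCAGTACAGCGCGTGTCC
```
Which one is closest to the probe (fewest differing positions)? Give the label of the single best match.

Hamming distances to probe — S1: 6; S2: 9; S3: 5.
Smallest is S3 with 5 mismatches.

S3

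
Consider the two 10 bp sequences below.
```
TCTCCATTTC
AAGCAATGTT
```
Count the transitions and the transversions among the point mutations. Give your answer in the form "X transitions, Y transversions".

1 transition, 5 transversions

Mismatches (1-based):
base 1: T→A (pyrimidine→purine, transversion)
base 2: C→A (pyrimidine→purine, transversion)
base 3: T→G (pyrimidine→purine, transversion)
base 5: C→A (pyrimidine→purine, transversion)
base 8: T→G (pyrimidine→purine, transversion)
base 10: C→T (pyrimidine→pyrimidine, transition)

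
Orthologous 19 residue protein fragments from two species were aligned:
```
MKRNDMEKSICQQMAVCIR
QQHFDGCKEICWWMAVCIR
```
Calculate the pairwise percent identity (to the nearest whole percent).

53%

9 positions differ (1, 2, 3, 4, 6, 7, 9, 12, 13), so 10 of 19 match: 10/19 = 52.63%.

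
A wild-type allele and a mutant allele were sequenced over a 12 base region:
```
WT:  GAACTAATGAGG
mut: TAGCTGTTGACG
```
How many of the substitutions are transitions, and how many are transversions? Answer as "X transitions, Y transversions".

2 transitions, 3 transversions

Mismatches (1-based):
position 1: G→T (purine→pyrimidine, transversion)
position 3: A→G (purine→purine, transition)
position 6: A→G (purine→purine, transition)
position 7: A→T (purine→pyrimidine, transversion)
position 11: G→C (purine→pyrimidine, transversion)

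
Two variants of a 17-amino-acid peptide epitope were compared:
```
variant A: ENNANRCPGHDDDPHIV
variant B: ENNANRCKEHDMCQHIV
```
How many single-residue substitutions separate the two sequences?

Mismatches (1-based): position 8: P→K; position 9: G→E; position 12: D→M; position 13: D→C; position 14: P→Q.

5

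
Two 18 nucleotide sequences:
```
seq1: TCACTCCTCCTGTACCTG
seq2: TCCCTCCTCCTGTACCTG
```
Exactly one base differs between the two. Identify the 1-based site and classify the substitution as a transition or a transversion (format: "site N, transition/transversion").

The sequences differ only at site 3: A→C (purine→pyrimidine), a transversion.

site 3, transversion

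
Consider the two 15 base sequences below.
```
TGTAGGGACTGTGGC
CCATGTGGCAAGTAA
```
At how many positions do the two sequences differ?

12

Comparing position by position, 12 positions differ: 1 (T/C), 2 (G/C), 3 (T/A), 4 (A/T), 6 (G/T), 8 (A/G), 10 (T/A), 11 (G/A), 12 (T/G), 13 (G/T), 14 (G/A), 15 (C/A).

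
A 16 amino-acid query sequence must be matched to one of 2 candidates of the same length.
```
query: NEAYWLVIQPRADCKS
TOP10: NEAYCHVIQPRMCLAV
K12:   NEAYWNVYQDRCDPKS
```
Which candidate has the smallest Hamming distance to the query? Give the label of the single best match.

Hamming distances to query — TOP10: 7; K12: 5.
Smallest is K12 with 5 mismatches.

K12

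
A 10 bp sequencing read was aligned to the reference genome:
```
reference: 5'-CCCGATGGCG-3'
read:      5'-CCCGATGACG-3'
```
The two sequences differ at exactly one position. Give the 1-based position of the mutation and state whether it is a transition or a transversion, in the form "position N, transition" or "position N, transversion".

The sequences differ only at position 8: G→A (purine→purine), a transition.

position 8, transition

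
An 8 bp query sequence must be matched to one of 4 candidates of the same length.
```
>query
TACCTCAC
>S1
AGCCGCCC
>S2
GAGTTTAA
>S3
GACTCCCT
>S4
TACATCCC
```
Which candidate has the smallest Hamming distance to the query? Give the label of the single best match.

S1 differs at 4 bases; S2 differs at 5 bases; S3 differs at 5 bases; S4 differs at 2 bases. The closest is S4.

S4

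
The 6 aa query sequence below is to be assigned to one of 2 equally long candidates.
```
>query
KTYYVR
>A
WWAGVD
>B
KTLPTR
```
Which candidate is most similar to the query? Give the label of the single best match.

A differs at 5 residues; B differs at 3 residues. The closest is B.

B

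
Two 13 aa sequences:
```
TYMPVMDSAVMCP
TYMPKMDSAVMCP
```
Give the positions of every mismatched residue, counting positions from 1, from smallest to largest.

5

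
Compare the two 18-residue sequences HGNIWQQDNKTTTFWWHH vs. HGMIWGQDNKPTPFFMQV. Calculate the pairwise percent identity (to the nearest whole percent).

Mismatches at positions 3, 6, 11, 13, 15, 16, 17, 18 (1-based): 8 of 18.
Identical positions: 10/18 = 55.56% → 56%.

56%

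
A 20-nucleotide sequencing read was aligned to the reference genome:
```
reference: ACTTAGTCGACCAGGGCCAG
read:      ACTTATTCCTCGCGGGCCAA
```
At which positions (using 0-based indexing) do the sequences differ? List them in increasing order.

Differences at position 5 (G→T), position 8 (G→C), position 9 (A→T), position 11 (C→G), position 12 (A→C), position 19 (G→A).

5, 8, 9, 11, 12, 19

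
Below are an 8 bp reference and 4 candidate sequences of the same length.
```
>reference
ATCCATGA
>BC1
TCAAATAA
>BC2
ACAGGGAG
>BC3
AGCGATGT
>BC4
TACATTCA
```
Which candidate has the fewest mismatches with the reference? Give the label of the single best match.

BC3

Hamming distances to reference — BC1: 5; BC2: 7; BC3: 3; BC4: 5.
Smallest is BC3 with 3 mismatches.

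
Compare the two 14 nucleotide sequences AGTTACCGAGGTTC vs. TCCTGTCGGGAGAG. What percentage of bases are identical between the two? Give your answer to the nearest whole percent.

29%

10 positions differ (1, 2, 3, 5, 6, 9, 11, 12, 13, 14), so 4 of 14 match: 4/14 = 28.57%.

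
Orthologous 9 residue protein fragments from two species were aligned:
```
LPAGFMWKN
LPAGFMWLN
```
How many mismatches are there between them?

1

The sequences differ at residues 8 (1-based) — 1 in total.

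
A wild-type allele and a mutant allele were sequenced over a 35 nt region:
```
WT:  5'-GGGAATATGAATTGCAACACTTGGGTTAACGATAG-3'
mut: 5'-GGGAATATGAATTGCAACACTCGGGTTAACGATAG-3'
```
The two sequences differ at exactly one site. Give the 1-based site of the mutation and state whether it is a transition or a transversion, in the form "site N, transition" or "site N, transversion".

site 22, transition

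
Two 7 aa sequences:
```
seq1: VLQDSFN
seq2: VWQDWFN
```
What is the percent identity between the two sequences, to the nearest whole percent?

71%

Mismatches at positions 2, 5 (1-based): 2 of 7.
Identical positions: 5/7 = 71.43% → 71%.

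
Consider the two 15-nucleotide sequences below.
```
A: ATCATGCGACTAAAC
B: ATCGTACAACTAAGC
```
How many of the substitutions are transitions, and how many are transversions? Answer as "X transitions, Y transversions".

4 transitions, 0 transversions

Mismatches (1-based):
position 4: A→G (purine→purine, transition)
position 6: G→A (purine→purine, transition)
position 8: G→A (purine→purine, transition)
position 14: A→G (purine→purine, transition)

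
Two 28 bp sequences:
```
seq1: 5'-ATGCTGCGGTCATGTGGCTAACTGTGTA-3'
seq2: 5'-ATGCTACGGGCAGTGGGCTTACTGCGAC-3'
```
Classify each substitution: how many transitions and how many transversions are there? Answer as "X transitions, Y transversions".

2 transitions, 7 transversions

Transitions (purine↔purine or pyrimidine↔pyrimidine): 6 G→A, 25 T→C.
Transversions (purine↔pyrimidine): 10 T→G, 13 T→G, 14 G→T, 15 T→G, 20 A→T, 27 T→A, 28 A→C.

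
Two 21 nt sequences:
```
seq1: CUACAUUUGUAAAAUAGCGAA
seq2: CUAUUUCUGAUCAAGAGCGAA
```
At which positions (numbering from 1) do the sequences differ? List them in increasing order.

4, 5, 7, 10, 11, 12, 15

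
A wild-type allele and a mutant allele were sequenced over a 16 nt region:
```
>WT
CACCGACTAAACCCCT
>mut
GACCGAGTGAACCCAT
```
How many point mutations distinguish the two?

4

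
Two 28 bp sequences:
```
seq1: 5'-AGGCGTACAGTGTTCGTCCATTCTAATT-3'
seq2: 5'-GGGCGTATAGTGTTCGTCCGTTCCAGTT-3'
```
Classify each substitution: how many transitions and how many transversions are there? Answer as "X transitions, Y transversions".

5 transitions, 0 transversions

Transitions (purine↔purine or pyrimidine↔pyrimidine): 1 A→G, 8 C→T, 20 A→G, 24 T→C, 26 A→G.
Transversions (purine↔pyrimidine): none.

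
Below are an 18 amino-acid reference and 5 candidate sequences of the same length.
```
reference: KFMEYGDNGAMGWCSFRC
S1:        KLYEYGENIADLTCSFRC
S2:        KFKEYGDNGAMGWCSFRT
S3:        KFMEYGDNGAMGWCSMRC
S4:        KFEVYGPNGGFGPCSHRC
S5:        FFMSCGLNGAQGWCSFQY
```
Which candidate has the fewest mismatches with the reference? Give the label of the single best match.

Hamming distances to reference — S1: 7; S2: 2; S3: 1; S4: 7; S5: 7.
Smallest is S3 with 1 mismatch.

S3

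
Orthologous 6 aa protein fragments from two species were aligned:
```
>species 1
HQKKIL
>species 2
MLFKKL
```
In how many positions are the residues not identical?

Mismatches (1-based): position 1: H→M; position 2: Q→L; position 3: K→F; position 5: I→K.

4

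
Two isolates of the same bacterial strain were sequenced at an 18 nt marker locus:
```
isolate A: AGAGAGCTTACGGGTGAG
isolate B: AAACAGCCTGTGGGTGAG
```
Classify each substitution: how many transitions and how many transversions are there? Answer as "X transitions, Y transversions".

Mismatches (1-based):
base 2: G→A (purine→purine, transition)
base 4: G→C (purine→pyrimidine, transversion)
base 8: T→C (pyrimidine→pyrimidine, transition)
base 10: A→G (purine→purine, transition)
base 11: C→T (pyrimidine→pyrimidine, transition)

4 transitions, 1 transversion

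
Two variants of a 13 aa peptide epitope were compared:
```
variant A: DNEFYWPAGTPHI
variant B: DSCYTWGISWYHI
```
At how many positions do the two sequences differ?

9

Comparing position by position, 9 positions differ: 2 (N/S), 3 (E/C), 4 (F/Y), 5 (Y/T), 7 (P/G), 8 (A/I), 9 (G/S), 10 (T/W), 11 (P/Y).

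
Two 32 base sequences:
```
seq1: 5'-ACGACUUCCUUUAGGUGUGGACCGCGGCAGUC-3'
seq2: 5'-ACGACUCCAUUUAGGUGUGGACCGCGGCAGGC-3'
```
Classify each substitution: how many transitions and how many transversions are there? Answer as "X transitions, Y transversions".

1 transition, 2 transversions

Mismatches (1-based):
site 7: U→C (pyrimidine→pyrimidine, transition)
site 9: C→A (pyrimidine→purine, transversion)
site 31: U→G (pyrimidine→purine, transversion)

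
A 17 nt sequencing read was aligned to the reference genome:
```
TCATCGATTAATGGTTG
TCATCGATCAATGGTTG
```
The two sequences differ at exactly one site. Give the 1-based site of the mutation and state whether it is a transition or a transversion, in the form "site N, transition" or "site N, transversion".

The sequences differ only at site 9: T→C (pyrimidine→pyrimidine), a transition.

site 9, transition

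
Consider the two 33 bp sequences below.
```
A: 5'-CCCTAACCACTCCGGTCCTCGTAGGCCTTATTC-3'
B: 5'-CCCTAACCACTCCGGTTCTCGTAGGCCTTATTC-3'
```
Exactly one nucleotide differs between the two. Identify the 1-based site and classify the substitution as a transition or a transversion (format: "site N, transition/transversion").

site 17, transition

The sequences differ only at site 17: C→T (pyrimidine→pyrimidine), a transition.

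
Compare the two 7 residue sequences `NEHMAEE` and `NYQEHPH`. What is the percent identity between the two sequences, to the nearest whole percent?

14%

6 positions differ (2, 3, 4, 5, 6, 7), so 1 of 7 match: 1/7 = 14.29%.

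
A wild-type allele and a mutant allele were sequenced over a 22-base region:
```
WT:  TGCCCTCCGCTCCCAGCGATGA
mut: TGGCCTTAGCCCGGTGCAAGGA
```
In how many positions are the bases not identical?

9

Comparing position by position, 9 positions differ: 3 (C/G), 7 (C/T), 8 (C/A), 11 (T/C), 13 (C/G), 14 (C/G), 15 (A/T), 18 (G/A), 20 (T/G).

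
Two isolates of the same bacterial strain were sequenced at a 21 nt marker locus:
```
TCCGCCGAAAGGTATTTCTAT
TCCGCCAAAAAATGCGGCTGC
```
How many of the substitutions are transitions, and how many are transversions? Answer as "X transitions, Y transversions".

7 transitions, 2 transversions

Mismatches (1-based):
position 7: G→A (purine→purine, transition)
position 11: G→A (purine→purine, transition)
position 12: G→A (purine→purine, transition)
position 14: A→G (purine→purine, transition)
position 15: T→C (pyrimidine→pyrimidine, transition)
position 16: T→G (pyrimidine→purine, transversion)
position 17: T→G (pyrimidine→purine, transversion)
position 20: A→G (purine→purine, transition)
position 21: T→C (pyrimidine→pyrimidine, transition)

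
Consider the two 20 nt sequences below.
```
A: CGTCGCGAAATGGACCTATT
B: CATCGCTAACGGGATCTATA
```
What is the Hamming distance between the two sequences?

Comparing position by position, 6 sites differ: 2 (G/A), 7 (G/T), 10 (A/C), 11 (T/G), 15 (C/T), 20 (T/A).

6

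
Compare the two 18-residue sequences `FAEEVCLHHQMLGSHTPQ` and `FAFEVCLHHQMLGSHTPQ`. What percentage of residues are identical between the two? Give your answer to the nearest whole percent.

94%

Mismatch at position 3 (1-based): 1 of 18.
Identical positions: 17/18 = 94.44% → 94%.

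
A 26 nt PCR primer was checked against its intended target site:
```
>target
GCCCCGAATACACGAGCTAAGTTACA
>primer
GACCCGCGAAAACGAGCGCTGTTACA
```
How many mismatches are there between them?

8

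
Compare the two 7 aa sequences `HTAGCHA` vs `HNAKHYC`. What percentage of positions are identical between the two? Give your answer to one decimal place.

Mismatches at positions 2, 4, 5, 6, 7 (1-based): 5 of 7.
Identical positions: 2/7 = 28.57% → 28.6%.

28.6%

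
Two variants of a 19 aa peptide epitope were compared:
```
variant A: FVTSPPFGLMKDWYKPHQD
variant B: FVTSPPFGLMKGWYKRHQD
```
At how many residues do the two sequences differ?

2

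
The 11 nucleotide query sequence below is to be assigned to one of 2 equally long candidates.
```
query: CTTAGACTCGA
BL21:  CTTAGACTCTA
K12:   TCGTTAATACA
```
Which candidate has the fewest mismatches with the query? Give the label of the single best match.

BL21 differs at 1 site; K12 differs at 8 sites. The closest is BL21.

BL21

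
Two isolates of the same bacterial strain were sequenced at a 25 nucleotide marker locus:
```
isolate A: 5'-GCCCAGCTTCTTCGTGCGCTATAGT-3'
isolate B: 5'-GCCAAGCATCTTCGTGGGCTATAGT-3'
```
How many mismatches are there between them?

3

The sequences differ at sites 4, 8, 17 (1-based) — 3 in total.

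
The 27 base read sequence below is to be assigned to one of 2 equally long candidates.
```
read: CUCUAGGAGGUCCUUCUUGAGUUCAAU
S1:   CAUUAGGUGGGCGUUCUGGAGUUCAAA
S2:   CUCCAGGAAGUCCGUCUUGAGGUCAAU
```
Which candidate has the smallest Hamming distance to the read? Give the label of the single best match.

S2

Hamming distances to read — S1: 7; S2: 4.
Smallest is S2 with 4 mismatches.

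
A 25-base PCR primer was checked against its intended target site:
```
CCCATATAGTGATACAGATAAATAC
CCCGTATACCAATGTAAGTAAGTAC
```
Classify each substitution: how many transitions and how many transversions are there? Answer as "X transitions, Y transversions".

8 transitions, 1 transversion

Mismatches (1-based):
site 4: A→G (purine→purine, transition)
site 9: G→C (purine→pyrimidine, transversion)
site 10: T→C (pyrimidine→pyrimidine, transition)
site 11: G→A (purine→purine, transition)
site 14: A→G (purine→purine, transition)
site 15: C→T (pyrimidine→pyrimidine, transition)
site 17: G→A (purine→purine, transition)
site 18: A→G (purine→purine, transition)
site 22: A→G (purine→purine, transition)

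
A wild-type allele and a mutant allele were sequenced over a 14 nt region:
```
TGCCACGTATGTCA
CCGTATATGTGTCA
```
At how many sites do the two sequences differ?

Comparing position by position, 7 sites differ: 1 (T/C), 2 (G/C), 3 (C/G), 4 (C/T), 6 (C/T), 7 (G/A), 9 (A/G).

7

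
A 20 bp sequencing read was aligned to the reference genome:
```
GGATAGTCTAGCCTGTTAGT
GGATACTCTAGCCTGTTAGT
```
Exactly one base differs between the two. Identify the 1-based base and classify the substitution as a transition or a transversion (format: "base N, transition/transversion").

base 6, transversion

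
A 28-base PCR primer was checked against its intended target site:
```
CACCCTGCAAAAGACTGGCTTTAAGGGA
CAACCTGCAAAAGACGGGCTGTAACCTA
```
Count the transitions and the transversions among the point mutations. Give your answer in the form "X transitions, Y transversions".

Mismatches (1-based):
site 3: C→A (pyrimidine→purine, transversion)
site 16: T→G (pyrimidine→purine, transversion)
site 21: T→G (pyrimidine→purine, transversion)
site 25: G→C (purine→pyrimidine, transversion)
site 26: G→C (purine→pyrimidine, transversion)
site 27: G→T (purine→pyrimidine, transversion)

0 transitions, 6 transversions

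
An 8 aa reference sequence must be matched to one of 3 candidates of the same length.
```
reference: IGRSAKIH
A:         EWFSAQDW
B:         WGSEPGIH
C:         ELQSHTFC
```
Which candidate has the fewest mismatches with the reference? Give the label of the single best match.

Hamming distances to reference — A: 6; B: 5; C: 7.
Smallest is B with 5 mismatches.

B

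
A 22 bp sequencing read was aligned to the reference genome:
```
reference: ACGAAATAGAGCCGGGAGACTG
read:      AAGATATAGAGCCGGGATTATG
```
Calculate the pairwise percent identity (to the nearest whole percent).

77%

Mismatches at positions 2, 5, 18, 19, 20 (1-based): 5 of 22.
Identical positions: 17/22 = 77.27% → 77%.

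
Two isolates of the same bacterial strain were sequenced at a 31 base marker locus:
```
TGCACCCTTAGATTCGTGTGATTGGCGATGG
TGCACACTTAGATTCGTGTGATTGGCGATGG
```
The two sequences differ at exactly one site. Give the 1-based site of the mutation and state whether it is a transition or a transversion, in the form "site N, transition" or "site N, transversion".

The sequences differ only at site 6: C→A (pyrimidine→purine), a transversion.

site 6, transversion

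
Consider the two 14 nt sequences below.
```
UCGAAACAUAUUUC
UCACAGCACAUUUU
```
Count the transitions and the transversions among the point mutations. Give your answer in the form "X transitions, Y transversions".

4 transitions, 1 transversion

Mismatches (1-based):
site 3: G→A (purine→purine, transition)
site 4: A→C (purine→pyrimidine, transversion)
site 6: A→G (purine→purine, transition)
site 9: U→C (pyrimidine→pyrimidine, transition)
site 14: C→U (pyrimidine→pyrimidine, transition)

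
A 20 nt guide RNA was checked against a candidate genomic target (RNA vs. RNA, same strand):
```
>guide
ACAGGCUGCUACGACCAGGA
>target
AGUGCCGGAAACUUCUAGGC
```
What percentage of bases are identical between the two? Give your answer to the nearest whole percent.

10 positions differ (2, 3, 5, 7, 9, 10, 13, 14, 16, 20), so 10 of 20 match: 10/20 = 50%.

50%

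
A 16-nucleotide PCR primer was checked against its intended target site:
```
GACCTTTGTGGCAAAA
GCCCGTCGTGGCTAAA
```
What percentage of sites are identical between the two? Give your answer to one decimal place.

Mismatches at positions 2, 5, 7, 13 (1-based): 4 of 16.
Identical positions: 12/16 = 75% → 75.0%.

75.0%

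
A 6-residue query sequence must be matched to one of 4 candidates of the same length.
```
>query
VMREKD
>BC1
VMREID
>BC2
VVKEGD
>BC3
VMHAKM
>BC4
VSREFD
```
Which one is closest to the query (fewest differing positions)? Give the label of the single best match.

BC1

Hamming distances to query — BC1: 1; BC2: 3; BC3: 3; BC4: 2.
Smallest is BC1 with 1 mismatch.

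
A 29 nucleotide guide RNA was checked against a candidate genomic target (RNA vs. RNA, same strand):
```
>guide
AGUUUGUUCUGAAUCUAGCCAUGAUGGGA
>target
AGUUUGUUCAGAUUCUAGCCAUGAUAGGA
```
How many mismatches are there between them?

3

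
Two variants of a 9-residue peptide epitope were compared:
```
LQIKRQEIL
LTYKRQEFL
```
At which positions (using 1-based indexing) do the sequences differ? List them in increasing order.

Differences at position 2 (Q→T), position 3 (I→Y), position 8 (I→F).

2, 3, 8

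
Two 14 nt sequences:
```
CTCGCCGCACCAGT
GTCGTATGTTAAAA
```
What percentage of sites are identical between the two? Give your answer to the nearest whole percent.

29%

Mismatches at positions 1, 5, 6, 7, 8, 9, 10, 11, 13, 14 (1-based): 10 of 14.
Identical positions: 4/14 = 28.57% → 29%.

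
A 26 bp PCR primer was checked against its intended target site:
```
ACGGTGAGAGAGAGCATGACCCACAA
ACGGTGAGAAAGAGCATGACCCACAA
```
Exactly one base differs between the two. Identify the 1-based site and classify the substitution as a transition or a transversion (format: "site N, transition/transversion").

Site 10 changes G→A. G is a purine and A is a purine, so this is a transition.

site 10, transition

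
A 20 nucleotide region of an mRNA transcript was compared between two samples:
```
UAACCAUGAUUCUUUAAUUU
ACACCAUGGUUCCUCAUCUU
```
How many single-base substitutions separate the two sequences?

7

The sequences differ at sites 1, 2, 9, 13, 15, 17, 18 (1-based) — 7 in total.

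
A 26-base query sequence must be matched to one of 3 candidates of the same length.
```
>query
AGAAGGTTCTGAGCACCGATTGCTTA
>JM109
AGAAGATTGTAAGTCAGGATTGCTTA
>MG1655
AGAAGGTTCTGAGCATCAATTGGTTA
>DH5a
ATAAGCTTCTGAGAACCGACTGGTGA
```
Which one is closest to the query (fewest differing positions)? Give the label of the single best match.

MG1655

Hamming distances to query — JM109: 7; MG1655: 3; DH5a: 6.
Smallest is MG1655 with 3 mismatches.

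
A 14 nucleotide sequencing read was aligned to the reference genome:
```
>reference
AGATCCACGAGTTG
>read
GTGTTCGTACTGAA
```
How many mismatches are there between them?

Comparing position by position, 12 sites differ: 1 (A/G), 2 (G/T), 3 (A/G), 5 (C/T), 7 (A/G), 8 (C/T), 9 (G/A), 10 (A/C), 11 (G/T), 12 (T/G), 13 (T/A), 14 (G/A).

12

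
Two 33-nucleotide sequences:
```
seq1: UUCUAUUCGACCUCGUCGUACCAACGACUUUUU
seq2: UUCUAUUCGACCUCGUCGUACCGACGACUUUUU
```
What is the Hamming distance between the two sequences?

1

Mismatches (1-based): position 23: A→G.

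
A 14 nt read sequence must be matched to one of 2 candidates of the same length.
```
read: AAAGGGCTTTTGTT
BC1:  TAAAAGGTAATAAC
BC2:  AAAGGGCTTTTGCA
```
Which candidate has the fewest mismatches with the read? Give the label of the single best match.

BC2

Hamming distances to read — BC1: 9; BC2: 2.
Smallest is BC2 with 2 mismatches.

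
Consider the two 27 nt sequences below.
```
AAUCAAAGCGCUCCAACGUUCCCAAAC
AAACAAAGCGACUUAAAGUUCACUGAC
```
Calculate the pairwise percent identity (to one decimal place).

66.7%

Mismatches at positions 3, 11, 12, 13, 14, 17, 22, 24, 25 (1-based): 9 of 27.
Identical positions: 18/27 = 66.67% → 66.7%.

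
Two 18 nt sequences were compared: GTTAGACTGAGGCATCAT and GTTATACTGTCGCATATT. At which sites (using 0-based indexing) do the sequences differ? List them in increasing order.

Differences at site 4 (G→T), site 9 (A→T), site 10 (G→C), site 15 (C→A), site 16 (A→T).

4, 9, 10, 15, 16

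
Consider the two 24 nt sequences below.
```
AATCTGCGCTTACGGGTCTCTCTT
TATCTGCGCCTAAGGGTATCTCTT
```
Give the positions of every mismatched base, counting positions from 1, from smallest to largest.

Differences at position 1 (A→T), position 10 (T→C), position 13 (C→A), position 18 (C→A).

1, 10, 13, 18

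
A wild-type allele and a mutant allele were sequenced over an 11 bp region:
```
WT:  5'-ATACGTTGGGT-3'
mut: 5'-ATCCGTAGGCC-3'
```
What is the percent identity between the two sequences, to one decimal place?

63.6%

Mismatches at positions 3, 7, 10, 11 (1-based): 4 of 11.
Identical positions: 7/11 = 63.64% → 63.6%.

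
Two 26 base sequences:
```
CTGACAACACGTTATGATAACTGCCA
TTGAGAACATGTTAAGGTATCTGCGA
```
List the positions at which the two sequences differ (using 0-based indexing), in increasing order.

Differences at position 0 (C→T), position 4 (C→G), position 9 (C→T), position 14 (T→A), position 16 (A→G), position 19 (A→T), position 24 (C→G).

0, 4, 9, 14, 16, 19, 24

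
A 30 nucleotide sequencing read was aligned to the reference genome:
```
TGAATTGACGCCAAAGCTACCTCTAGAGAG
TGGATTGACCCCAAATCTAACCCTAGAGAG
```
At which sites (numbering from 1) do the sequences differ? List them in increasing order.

Scanning 1-based: 3: A/G; 10: G/C; 16: G/T; 20: C/A; 22: T/C.

3, 10, 16, 20, 22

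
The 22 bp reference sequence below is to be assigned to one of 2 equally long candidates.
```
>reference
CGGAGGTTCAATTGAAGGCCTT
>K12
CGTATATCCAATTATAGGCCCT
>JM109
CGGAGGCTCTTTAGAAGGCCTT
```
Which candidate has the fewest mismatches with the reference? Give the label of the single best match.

Hamming distances to reference — K12: 7; JM109: 4.
Smallest is JM109 with 4 mismatches.

JM109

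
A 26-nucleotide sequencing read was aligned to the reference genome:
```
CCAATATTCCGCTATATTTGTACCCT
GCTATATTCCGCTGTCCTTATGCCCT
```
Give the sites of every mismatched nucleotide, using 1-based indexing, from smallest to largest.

1, 3, 14, 16, 17, 20, 22

Scanning 1-based: 1: C/G; 3: A/T; 14: A/G; 16: A/C; 17: T/C; 20: G/A; 22: A/G.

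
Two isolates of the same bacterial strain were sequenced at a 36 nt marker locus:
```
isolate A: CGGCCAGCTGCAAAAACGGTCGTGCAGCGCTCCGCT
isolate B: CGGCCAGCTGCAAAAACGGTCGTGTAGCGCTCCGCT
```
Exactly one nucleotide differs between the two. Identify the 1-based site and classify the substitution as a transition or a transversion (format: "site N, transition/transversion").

site 25, transition

The sequences differ only at site 25: C→T (pyrimidine→pyrimidine), a transition.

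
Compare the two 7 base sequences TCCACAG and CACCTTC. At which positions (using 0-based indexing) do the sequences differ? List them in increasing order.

Differences at position 0 (T→C), position 1 (C→A), position 3 (A→C), position 4 (C→T), position 5 (A→T), position 6 (G→C).

0, 1, 3, 4, 5, 6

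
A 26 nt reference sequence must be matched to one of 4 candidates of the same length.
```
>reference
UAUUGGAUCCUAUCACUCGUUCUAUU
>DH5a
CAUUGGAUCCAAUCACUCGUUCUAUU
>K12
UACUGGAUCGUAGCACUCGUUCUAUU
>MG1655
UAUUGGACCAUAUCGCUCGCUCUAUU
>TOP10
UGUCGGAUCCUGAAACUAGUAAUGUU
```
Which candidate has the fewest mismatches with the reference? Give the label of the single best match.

DH5a

DH5a differs at 2 sites; K12 differs at 3 sites; MG1655 differs at 4 sites; TOP10 differs at 9 sites. The closest is DH5a.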